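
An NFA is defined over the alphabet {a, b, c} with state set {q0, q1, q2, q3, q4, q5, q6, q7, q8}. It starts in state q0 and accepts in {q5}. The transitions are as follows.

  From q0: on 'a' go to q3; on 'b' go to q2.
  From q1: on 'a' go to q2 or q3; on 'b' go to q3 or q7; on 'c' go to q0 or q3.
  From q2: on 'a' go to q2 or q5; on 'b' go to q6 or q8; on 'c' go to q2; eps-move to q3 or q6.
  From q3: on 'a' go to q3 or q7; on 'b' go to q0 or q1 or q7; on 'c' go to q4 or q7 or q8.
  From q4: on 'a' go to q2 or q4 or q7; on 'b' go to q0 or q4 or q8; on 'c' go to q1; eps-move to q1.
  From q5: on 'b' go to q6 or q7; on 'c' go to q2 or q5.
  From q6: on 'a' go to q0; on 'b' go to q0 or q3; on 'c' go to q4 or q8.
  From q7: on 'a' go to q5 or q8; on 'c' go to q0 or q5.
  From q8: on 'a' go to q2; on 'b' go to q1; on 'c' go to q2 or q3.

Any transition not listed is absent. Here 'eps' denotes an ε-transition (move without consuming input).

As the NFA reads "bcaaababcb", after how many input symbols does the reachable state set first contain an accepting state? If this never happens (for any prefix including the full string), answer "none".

Start in {q0}.
Read 'b': q0→{q2}; union {q2}; ε-closure = {q2, q3, q6}.
Read 'c': q2→{q2}, q3→{q4, q7, q8}, q6→{q4, q8}; union {q2, q4, q7, q8}; ε-closure = {q1, q2, q3, q4, q6, q7, q8}.
Read 'a': q1→{q2, q3}, q2→{q2, q5}, q3→{q3, q7}, q4→{q2, q4, q7}, q6→{q0}, q7→{q5, q8}, q8→{q2}; union {q0, q2, q3, q4, q5, q7, q8}; ε-closure = {q0, q1, q2, q3, q4, q5, q6, q7, q8}.
None of the earlier sets intersect F, but {q0, q1, q2, q3, q4, q5, q6, q7, q8} does.

3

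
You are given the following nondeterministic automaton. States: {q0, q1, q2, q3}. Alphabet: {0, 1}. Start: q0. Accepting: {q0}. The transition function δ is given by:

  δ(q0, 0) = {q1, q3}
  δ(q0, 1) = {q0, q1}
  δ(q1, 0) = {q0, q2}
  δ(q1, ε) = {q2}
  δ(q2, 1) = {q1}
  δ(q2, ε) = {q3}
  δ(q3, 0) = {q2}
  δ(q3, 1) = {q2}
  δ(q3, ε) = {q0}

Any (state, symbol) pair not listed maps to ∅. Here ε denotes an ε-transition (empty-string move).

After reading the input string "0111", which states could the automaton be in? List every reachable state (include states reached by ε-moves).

Start in {q0}.
Read '0': q0→{q1, q3}; union {q1, q3}; ε-closure = {q0, q1, q2, q3}.
Read '1': q0→{q0, q1}, q1→∅, q2→{q1}, q3→{q2}; union {q0, q1, q2}; ε-closure = {q0, q1, q2, q3}.
Read '1': q0→{q0, q1}, q1→∅, q2→{q1}, q3→{q2}; union {q0, q1, q2}; ε-closure = {q0, q1, q2, q3}.
Read '1': q0→{q0, q1}, q1→∅, q2→{q1}, q3→{q2}; union {q0, q1, q2}; ε-closure = {q0, q1, q2, q3}.

{q0, q1, q2, q3}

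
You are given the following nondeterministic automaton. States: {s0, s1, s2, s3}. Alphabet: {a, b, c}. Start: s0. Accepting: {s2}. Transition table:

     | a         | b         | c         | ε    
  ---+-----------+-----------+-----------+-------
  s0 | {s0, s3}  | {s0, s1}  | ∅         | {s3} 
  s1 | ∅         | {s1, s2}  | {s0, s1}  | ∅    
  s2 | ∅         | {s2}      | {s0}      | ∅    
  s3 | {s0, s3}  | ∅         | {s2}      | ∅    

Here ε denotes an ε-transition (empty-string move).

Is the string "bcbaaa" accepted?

Start: ε-closure({s0}) = {s0, s3}.
Read 'b': s0→{s0, s1}, s3→∅; union {s0, s1}; ε-closure = {s0, s1, s3}.
Read 'c': s0→∅, s1→{s0, s1}, s3→{s2}; union {s0, s1, s2}; ε-closure = {s0, s1, s2, s3}.
Read 'b': s0→{s0, s1}, s1→{s1, s2}, s2→{s2}, s3→∅; union {s0, s1, s2}; ε-closure = {s0, s1, s2, s3}.
Read 'a': s0→{s0, s3}, s1→∅, s2→∅, s3→{s0, s3}; now {s0, s3}.
Read 'a': s0→{s0, s3}, s3→{s0, s3}; now {s0, s3}.
Read 'a': s0→{s0, s3}, s3→{s0, s3}; now {s0, s3}.
The final set {s0, s3} contains no accepting state.

No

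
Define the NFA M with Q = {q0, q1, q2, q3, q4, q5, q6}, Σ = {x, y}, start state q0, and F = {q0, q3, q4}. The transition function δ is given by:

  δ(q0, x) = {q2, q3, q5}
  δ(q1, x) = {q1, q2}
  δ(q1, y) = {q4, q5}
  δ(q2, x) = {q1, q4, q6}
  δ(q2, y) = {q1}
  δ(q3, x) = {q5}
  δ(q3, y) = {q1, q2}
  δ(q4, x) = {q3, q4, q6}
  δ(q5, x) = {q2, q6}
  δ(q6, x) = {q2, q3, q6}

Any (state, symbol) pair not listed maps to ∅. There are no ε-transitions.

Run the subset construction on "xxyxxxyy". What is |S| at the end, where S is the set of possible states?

Start in {q0}.
Read 'x': q0→{q2, q3, q5}; now {q2, q3, q5}.
Read 'x': q2→{q1, q4, q6}, q3→{q5}, q5→{q2, q6}; now {q1, q2, q4, q5, q6}.
Read 'y': q1→{q4, q5}, q2→{q1}, q4→∅, q5→∅, q6→∅; now {q1, q4, q5}.
Read 'x': q1→{q1, q2}, q4→{q3, q4, q6}, q5→{q2, q6}; now {q1, q2, q3, q4, q6}.
Read 'x': q1→{q1, q2}, q2→{q1, q4, q6}, q3→{q5}, q4→{q3, q4, q6}, q6→{q2, q3, q6}; now {q1, q2, q3, q4, q5, q6}.
Read 'x': q1→{q1, q2}, q2→{q1, q4, q6}, q3→{q5}, q4→{q3, q4, q6}, q5→{q2, q6}, q6→{q2, q3, q6}; now {q1, q2, q3, q4, q5, q6}.
Read 'y': q1→{q4, q5}, q2→{q1}, q3→{q1, q2}, q4→∅, q5→∅, q6→∅; now {q1, q2, q4, q5}.
Read 'y': q1→{q4, q5}, q2→{q1}, q4→∅, q5→∅; now {q1, q4, q5}.
That set has 3 states.

3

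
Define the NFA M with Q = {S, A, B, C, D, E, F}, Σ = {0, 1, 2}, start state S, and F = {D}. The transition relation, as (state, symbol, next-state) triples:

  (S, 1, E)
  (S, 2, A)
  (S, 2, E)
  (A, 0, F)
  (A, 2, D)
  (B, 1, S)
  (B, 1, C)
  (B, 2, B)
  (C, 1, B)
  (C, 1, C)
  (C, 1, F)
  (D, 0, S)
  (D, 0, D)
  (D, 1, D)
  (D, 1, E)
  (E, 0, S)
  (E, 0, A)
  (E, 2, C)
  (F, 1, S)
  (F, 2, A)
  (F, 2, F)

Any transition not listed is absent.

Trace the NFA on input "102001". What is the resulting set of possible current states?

{S, D, E}

Start in {S}.
Read '1': {S} → {E}.
Read '0': {E} → {S, A}.
Read '2': {S, A} → {A, D, E}.
Read '0': {A, D, E} → {S, A, D, F}.
Read '0': {S, A, D, F} → {S, D, F}.
Read '1': {S, D, F} → {S, D, E}.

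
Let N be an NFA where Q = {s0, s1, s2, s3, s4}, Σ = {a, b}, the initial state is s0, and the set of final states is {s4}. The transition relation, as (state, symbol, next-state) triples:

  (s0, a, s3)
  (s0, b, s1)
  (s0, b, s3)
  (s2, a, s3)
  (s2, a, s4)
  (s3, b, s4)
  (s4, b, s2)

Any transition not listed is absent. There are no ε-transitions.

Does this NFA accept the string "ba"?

No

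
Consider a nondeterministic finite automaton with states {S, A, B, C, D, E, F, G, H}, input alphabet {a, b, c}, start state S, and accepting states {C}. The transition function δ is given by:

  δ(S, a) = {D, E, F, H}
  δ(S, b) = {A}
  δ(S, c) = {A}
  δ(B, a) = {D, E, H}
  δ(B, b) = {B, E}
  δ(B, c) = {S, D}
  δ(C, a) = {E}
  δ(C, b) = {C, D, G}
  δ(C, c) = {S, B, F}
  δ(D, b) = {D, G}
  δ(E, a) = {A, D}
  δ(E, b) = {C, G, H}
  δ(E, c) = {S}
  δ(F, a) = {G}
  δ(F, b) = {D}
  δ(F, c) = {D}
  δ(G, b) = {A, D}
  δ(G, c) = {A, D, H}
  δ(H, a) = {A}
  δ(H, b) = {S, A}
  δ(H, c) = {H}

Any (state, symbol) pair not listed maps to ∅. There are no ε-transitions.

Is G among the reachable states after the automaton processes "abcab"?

Start in {S}.
Read 'a': {S} → {D, E, F, H}.
Read 'b': {D, E, F, H} → {S, A, C, D, G, H}.
Read 'c': {S, A, C, D, G, H} → {S, A, B, D, F, H}.
Read 'a': {S, A, B, D, F, H} → {A, D, E, F, G, H}.
Read 'b': {A, D, E, F, G, H} → {S, A, C, D, G, H}.
State G is in {S, A, C, D, G, H}.

Yes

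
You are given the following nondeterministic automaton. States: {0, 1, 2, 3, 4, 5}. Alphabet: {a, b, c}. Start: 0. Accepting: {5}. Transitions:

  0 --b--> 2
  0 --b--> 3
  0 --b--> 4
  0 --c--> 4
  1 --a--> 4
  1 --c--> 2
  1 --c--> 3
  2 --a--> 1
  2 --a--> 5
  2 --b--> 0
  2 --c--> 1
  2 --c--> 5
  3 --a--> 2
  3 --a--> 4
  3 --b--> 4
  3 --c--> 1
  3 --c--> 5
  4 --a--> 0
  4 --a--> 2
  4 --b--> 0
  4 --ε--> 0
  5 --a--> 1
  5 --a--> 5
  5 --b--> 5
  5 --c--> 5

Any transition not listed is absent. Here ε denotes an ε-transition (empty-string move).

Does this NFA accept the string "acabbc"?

No

Start in {0}.
Read 'a': {0} → ∅.
The set is empty and remains empty for the remaining 5 symbols.
The final set ∅ contains no accepting state.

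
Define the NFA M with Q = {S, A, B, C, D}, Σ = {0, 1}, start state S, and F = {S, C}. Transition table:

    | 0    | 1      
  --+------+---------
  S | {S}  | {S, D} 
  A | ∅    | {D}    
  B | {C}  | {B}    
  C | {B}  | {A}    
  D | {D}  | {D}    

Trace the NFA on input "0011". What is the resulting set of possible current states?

{S, D}

Start in {S}.
Read '0': {S} → {S}.
Read '0': {S} → {S}.
Read '1': {S} → {S, D}.
Read '1': {S, D} → {S, D}.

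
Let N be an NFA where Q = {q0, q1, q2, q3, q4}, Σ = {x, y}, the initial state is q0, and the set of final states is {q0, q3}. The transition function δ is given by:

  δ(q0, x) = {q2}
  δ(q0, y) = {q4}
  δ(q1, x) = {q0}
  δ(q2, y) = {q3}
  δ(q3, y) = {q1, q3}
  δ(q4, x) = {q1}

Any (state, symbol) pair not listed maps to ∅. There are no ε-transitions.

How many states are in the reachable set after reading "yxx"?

Start in {q0}.
Read 'y': {q0} → {q4}.
Read 'x': {q4} → {q1}.
Read 'x': {q1} → {q0}.
That set has 1 state.

1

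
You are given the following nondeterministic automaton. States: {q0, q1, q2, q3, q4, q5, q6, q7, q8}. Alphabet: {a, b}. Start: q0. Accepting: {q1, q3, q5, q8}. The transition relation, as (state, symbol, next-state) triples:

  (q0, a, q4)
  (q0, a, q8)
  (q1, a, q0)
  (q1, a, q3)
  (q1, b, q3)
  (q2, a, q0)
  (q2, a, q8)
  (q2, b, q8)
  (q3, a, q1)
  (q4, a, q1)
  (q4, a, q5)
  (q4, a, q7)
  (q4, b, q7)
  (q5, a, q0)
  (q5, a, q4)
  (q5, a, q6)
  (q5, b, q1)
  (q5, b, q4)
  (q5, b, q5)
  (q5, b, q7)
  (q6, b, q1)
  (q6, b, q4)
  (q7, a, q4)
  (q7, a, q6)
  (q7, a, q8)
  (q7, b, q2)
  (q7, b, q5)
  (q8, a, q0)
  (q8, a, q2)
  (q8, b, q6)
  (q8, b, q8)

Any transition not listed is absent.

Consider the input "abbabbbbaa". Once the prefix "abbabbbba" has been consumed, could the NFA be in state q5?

Yes

Start in {q0}.
Read 'a': q0→{q4, q8}; now {q4, q8}.
Read 'b': q4→{q7}, q8→{q6, q8}; now {q6, q7, q8}.
Read 'b': q6→{q1, q4}, q7→{q2, q5}, q8→{q6, q8}; now {q1, q2, q4, q5, q6, q8}.
Read 'a': q1→{q0, q3}, q2→{q0, q8}, q4→{q1, q5, q7}, q5→{q0, q4, q6}, q6→∅, q8→{q0, q2}; now {q0, q1, q2, q3, q4, q5, q6, q7, q8}.
Read 'b': q0→∅, q1→{q3}, q2→{q8}, q3→∅, q4→{q7}, q5→{q1, q4, q5, q7}, q6→{q1, q4}, q7→{q2, q5}, q8→{q6, q8}; now {q1, q2, q3, q4, q5, q6, q7, q8}.
Read 'b': q1→{q3}, q2→{q8}, q3→∅, q4→{q7}, q5→{q1, q4, q5, q7}, q6→{q1, q4}, q7→{q2, q5}, q8→{q6, q8}; now {q1, q2, q3, q4, q5, q6, q7, q8}.
Read 'b': q1→{q3}, q2→{q8}, q3→∅, q4→{q7}, q5→{q1, q4, q5, q7}, q6→{q1, q4}, q7→{q2, q5}, q8→{q6, q8}; now {q1, q2, q3, q4, q5, q6, q7, q8}.
Read 'b': q1→{q3}, q2→{q8}, q3→∅, q4→{q7}, q5→{q1, q4, q5, q7}, q6→{q1, q4}, q7→{q2, q5}, q8→{q6, q8}; now {q1, q2, q3, q4, q5, q6, q7, q8}.
Read 'a': q1→{q0, q3}, q2→{q0, q8}, q3→{q1}, q4→{q1, q5, q7}, q5→{q0, q4, q6}, q6→∅, q7→{q4, q6, q8}, q8→{q0, q2}; now {q0, q1, q2, q3, q4, q5, q6, q7, q8}.
State q5 is in {q0, q1, q2, q3, q4, q5, q6, q7, q8}.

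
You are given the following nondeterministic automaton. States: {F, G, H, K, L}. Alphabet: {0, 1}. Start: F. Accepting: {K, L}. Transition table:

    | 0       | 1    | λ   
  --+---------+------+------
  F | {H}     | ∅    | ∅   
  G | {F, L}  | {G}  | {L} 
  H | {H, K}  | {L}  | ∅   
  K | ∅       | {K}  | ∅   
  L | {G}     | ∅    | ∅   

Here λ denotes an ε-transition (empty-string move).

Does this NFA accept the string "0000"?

Yes

Start in {F}.
Read '0': F→{H}; now {H}.
Read '0': H→{H, K}; now {H, K}.
Read '0': H→{H, K}, K→∅; now {H, K}.
Read '0': H→{H, K}, K→∅; now {H, K}.
The final set {H, K} contains the accepting state K.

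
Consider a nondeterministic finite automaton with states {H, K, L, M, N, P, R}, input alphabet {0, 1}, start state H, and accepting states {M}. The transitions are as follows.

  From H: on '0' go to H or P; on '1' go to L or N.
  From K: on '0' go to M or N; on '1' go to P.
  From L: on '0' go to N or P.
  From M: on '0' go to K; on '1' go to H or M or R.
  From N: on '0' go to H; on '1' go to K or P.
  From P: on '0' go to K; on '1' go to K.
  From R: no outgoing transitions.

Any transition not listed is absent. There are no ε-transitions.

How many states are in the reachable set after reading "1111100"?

Start in {H}.
Read '1': H→{L, N}; now {L, N}.
Read '1': L→∅, N→{K, P}; now {K, P}.
Read '1': K→{P}, P→{K}; now {K, P}.
Read '1': K→{P}, P→{K}; now {K, P}.
Read '1': K→{P}, P→{K}; now {K, P}.
Read '0': K→{M, N}, P→{K}; now {K, M, N}.
Read '0': K→{M, N}, M→{K}, N→{H}; now {H, K, M, N}.
That set has 4 states.

4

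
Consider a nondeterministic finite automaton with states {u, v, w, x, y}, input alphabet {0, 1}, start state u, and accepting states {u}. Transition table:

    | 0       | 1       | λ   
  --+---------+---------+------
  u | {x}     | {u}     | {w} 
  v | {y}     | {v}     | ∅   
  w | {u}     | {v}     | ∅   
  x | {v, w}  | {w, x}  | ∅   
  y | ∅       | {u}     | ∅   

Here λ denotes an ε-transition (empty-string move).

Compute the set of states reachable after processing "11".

Start: ε-closure({u}) = {u, w}.
Read '1': {u, w} → {u, v, w}.
Read '1': {u, v, w} → {u, v, w}.

{u, v, w}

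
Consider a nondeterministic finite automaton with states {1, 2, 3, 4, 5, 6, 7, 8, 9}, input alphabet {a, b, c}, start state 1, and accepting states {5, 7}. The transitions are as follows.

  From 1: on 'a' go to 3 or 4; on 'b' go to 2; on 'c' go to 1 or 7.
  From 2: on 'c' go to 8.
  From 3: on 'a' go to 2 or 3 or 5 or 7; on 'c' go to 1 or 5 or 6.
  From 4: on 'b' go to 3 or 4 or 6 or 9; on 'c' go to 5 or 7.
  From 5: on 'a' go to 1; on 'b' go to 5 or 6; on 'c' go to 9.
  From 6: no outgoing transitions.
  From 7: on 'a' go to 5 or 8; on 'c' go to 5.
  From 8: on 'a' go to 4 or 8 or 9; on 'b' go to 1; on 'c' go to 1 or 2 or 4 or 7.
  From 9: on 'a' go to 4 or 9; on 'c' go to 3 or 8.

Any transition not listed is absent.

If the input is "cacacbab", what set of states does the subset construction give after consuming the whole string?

Start in {1}.
Read 'c': 1→{1, 7}; now {1, 7}.
Read 'a': 1→{3, 4}, 7→{5, 8}; now {3, 4, 5, 8}.
Read 'c': 3→{1, 5, 6}, 4→{5, 7}, 5→{9}, 8→{1, 2, 4, 7}; now {1, 2, 4, 5, 6, 7, 9}.
Read 'a': 1→{3, 4}, 2→∅, 4→∅, 5→{1}, 6→∅, 7→{5, 8}, 9→{4, 9}; now {1, 3, 4, 5, 8, 9}.
Read 'c': 1→{1, 7}, 3→{1, 5, 6}, 4→{5, 7}, 5→{9}, 8→{1, 2, 4, 7}, 9→{3, 8}; now {1, 2, 3, 4, 5, 6, 7, 8, 9}.
Read 'b': 1→{2}, 2→∅, 3→∅, 4→{3, 4, 6, 9}, 5→{5, 6}, 6→∅, 7→∅, 8→{1}, 9→∅; now {1, 2, 3, 4, 5, 6, 9}.
Read 'a': 1→{3, 4}, 2→∅, 3→{2, 3, 5, 7}, 4→∅, 5→{1}, 6→∅, 9→{4, 9}; now {1, 2, 3, 4, 5, 7, 9}.
Read 'b': 1→{2}, 2→∅, 3→∅, 4→{3, 4, 6, 9}, 5→{5, 6}, 7→∅, 9→∅; now {2, 3, 4, 5, 6, 9}.

{2, 3, 4, 5, 6, 9}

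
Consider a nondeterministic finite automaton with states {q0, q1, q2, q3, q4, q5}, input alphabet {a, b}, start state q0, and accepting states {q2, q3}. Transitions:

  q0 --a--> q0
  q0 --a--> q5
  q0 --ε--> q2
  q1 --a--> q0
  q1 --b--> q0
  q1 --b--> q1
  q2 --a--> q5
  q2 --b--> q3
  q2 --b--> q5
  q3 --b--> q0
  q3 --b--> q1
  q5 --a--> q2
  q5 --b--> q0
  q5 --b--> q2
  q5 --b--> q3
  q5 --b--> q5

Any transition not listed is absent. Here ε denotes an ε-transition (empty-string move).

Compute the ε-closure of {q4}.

{q4}

Begin with {q4}.
No ε-moves leave this set, so the closure equals the set itself.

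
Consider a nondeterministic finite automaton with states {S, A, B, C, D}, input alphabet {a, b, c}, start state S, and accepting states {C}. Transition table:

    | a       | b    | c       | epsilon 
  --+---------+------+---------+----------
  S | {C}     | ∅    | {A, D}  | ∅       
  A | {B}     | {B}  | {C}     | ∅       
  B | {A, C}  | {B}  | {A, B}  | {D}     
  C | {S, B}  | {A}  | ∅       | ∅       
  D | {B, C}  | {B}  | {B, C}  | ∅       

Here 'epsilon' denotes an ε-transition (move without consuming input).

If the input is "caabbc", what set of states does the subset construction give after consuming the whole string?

Start in {S}.
Read 'c': S→{A, D}; now {A, D}.
Read 'a': A→{B}, D→{B, C}; union {B, C}; ε-closure = {B, C, D}.
Read 'a': B→{A, C}, C→{S, B}, D→{B, C}; union {S, A, B, C}; ε-closure = {S, A, B, C, D}.
Read 'b': S→∅, A→{B}, B→{B}, C→{A}, D→{B}; union {A, B}; ε-closure = {A, B, D}.
Read 'b': A→{B}, B→{B}, D→{B}; union {B}; ε-closure = {B, D}.
Read 'c': B→{A, B}, D→{B, C}; union {A, B, C}; ε-closure = {A, B, C, D}.

{A, B, C, D}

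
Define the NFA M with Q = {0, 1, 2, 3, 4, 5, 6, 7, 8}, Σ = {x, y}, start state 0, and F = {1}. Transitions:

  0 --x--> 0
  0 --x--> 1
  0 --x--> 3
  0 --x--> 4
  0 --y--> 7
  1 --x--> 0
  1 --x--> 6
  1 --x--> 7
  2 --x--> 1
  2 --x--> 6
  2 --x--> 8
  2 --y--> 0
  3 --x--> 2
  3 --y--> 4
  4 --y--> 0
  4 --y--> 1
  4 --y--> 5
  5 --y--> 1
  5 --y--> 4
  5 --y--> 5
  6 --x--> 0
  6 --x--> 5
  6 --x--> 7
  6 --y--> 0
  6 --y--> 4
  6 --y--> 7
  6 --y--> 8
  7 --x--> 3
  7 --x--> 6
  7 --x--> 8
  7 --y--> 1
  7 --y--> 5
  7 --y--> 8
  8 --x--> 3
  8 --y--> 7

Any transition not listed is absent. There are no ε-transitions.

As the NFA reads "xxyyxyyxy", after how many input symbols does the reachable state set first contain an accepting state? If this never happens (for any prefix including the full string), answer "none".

1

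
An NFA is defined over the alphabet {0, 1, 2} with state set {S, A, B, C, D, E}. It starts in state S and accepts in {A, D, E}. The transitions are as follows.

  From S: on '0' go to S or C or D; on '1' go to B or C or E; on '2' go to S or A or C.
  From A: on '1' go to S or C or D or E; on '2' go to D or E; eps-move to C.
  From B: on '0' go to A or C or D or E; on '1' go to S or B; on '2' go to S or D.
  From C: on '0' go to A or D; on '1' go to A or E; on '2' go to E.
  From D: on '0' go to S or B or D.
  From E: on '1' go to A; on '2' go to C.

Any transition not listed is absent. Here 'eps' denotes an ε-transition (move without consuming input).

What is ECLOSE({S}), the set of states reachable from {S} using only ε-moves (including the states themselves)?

Begin with {S}.
No ε-moves leave this set, so the closure equals the set itself.

{S}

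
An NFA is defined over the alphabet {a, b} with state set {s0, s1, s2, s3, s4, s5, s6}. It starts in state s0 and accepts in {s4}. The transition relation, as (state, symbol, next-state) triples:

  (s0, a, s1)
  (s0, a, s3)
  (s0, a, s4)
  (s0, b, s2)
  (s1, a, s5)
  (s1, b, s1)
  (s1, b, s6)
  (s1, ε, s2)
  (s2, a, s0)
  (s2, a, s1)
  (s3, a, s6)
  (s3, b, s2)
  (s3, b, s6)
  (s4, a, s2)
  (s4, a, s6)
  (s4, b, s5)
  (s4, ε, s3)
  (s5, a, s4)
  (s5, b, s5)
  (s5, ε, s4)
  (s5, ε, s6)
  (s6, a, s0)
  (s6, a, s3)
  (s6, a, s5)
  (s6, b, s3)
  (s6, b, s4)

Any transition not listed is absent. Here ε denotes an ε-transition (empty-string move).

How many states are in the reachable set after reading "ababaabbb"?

6

Start in {s0}.
Read 'a': s0→{s1, s3, s4}; union {s1, s3, s4}; ε-closure = {s1, s2, s3, s4}.
Read 'b': s1→{s1, s6}, s2→∅, s3→{s2, s6}, s4→{s5}; union {s1, s2, s5, s6}; ε-closure = {s1, s2, s3, s4, s5, s6}.
Read 'a': s1→{s5}, s2→{s0, s1}, s3→{s6}, s4→{s2, s6}, s5→{s4}, s6→{s0, s3, s5}; now {s0, s1, s2, s3, s4, s5, s6}.
Read 'b': s0→{s2}, s1→{s1, s6}, s2→∅, s3→{s2, s6}, s4→{s5}, s5→{s5}, s6→{s3, s4}; now {s1, s2, s3, s4, s5, s6}.
Read 'a': s1→{s5}, s2→{s0, s1}, s3→{s6}, s4→{s2, s6}, s5→{s4}, s6→{s0, s3, s5}; now {s0, s1, s2, s3, s4, s5, s6}.
Read 'a': s0→{s1, s3, s4}, s1→{s5}, s2→{s0, s1}, s3→{s6}, s4→{s2, s6}, s5→{s4}, s6→{s0, s3, s5}; now {s0, s1, s2, s3, s4, s5, s6}.
Read 'b': s0→{s2}, s1→{s1, s6}, s2→∅, s3→{s2, s6}, s4→{s5}, s5→{s5}, s6→{s3, s4}; now {s1, s2, s3, s4, s5, s6}.
Read 'b': s1→{s1, s6}, s2→∅, s3→{s2, s6}, s4→{s5}, s5→{s5}, s6→{s3, s4}; now {s1, s2, s3, s4, s5, s6}.
Read 'b': s1→{s1, s6}, s2→∅, s3→{s2, s6}, s4→{s5}, s5→{s5}, s6→{s3, s4}; now {s1, s2, s3, s4, s5, s6}.
That set has 6 states.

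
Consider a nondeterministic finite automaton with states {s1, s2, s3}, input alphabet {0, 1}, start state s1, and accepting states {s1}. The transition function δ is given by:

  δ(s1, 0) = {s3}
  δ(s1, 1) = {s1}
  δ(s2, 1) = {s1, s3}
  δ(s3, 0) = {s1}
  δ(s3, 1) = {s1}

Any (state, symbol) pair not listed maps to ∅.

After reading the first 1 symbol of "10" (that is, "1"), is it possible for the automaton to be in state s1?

Yes

Start in {s1}.
Read '1': {s1} → {s1}.
State s1 is in {s1}.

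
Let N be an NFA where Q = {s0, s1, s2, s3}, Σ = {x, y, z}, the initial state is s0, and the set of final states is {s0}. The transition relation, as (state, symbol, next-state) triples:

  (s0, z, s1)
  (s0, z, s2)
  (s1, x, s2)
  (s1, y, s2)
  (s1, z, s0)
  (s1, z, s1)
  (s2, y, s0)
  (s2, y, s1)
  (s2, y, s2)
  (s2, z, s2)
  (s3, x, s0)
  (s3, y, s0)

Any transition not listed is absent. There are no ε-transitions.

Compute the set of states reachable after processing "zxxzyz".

Start in {s0}.
Read 'z': {s0} → {s1, s2}.
Read 'x': {s1, s2} → {s2}.
Read 'x': {s2} → ∅.
The set is empty and remains empty for the remaining 3 symbols.

∅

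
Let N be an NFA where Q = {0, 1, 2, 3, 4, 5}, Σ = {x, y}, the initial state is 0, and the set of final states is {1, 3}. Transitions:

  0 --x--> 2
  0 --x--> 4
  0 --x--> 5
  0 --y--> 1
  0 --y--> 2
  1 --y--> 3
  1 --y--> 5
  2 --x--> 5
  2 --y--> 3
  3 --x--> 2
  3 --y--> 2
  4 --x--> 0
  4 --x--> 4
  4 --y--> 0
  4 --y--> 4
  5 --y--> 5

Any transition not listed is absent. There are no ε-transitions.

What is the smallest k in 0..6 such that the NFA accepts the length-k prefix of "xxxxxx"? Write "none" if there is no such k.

none

Start in {0}.
Read 'x': 0→{2, 4, 5}; now {2, 4, 5}.
Read 'x': 2→{5}, 4→{0, 4}, 5→∅; now {0, 4, 5}.
Read 'x': 0→{2, 4, 5}, 4→{0, 4}, 5→∅; now {0, 2, 4, 5}.
Read 'x': 0→{2, 4, 5}, 2→{5}, 4→{0, 4}, 5→∅; now {0, 2, 4, 5}.
Read 'x': 0→{2, 4, 5}, 2→{5}, 4→{0, 4}, 5→∅; now {0, 2, 4, 5}.
Read 'x': 0→{2, 4, 5}, 2→{5}, 4→{0, 4}, 5→∅; now {0, 2, 4, 5}.
No reachable set along the way intersects F.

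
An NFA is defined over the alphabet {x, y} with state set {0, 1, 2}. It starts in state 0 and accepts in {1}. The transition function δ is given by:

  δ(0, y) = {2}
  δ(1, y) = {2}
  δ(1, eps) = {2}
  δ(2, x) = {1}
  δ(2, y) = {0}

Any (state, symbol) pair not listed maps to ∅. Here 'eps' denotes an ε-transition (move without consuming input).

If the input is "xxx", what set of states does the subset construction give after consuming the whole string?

∅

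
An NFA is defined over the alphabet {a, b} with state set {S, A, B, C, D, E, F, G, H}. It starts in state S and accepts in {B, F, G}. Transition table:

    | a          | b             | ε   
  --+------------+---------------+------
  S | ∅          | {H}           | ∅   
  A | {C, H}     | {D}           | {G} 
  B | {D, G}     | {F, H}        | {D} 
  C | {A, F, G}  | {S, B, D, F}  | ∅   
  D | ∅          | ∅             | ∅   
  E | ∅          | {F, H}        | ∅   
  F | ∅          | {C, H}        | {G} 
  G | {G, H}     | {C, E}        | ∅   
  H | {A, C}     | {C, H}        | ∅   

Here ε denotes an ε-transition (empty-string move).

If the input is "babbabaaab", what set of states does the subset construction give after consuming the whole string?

{S, B, C, D, E, F, G, H}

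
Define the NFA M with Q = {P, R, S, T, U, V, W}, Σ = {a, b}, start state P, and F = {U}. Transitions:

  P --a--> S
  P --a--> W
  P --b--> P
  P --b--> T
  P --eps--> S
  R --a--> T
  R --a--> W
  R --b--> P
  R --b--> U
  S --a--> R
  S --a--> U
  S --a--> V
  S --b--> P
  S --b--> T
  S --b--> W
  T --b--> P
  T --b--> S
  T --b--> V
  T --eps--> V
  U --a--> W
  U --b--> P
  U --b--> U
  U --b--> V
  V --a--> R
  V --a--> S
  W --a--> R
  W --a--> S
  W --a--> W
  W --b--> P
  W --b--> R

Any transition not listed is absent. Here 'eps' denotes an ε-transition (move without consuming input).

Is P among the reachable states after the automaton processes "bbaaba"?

No

Start: ε-closure({P}) = {P, S}.
Read 'b': {P, S} → {P, S, T, V, W}.
Read 'b': {P, S, T, V, W} → {P, R, S, T, V, W}.
Read 'a': {P, R, S, T, V, W} → {R, S, T, U, V, W}.
Read 'a': {R, S, T, U, V, W} → {R, S, T, U, V, W}.
Read 'b': {R, S, T, U, V, W} → {P, R, S, T, U, V, W}.
Read 'a': {P, R, S, T, U, V, W} → {R, S, T, U, V, W}.
State P is not in {R, S, T, U, V, W}.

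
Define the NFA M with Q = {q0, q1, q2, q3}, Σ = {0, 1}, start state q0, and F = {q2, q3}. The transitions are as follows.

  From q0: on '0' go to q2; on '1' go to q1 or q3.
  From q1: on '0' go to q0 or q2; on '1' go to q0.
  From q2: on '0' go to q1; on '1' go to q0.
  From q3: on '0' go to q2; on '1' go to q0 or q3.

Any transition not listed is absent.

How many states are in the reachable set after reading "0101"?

Start in {q0}.
Read '0': q0→{q2}; now {q2}.
Read '1': q2→{q0}; now {q0}.
Read '0': q0→{q2}; now {q2}.
Read '1': q2→{q0}; now {q0}.
That set has 1 state.

1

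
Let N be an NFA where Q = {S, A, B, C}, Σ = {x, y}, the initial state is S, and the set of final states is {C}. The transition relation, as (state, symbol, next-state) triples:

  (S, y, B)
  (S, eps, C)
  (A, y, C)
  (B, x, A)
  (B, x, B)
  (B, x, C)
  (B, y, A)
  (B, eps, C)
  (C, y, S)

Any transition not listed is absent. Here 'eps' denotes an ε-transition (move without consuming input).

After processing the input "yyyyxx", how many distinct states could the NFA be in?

Start: ε-closure({S}) = {S, C}.
Read 'y': {S, C} → {S, B, C}.
Read 'y': {S, B, C} → {S, A, B, C}.
Read 'y': {S, A, B, C} → {S, A, B, C}.
Read 'y': {S, A, B, C} → {S, A, B, C}.
Read 'x': {S, A, B, C} → {A, B, C}.
Read 'x': {A, B, C} → {A, B, C}.
That set has 3 states.

3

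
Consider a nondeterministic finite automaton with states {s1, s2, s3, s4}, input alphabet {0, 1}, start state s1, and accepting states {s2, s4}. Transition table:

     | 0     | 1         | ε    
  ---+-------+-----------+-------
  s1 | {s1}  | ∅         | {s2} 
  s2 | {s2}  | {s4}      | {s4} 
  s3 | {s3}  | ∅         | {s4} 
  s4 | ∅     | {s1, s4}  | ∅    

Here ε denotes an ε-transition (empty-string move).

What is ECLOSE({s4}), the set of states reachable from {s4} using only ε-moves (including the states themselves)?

Begin with {s4}.
No ε-moves leave this set, so the closure equals the set itself.

{s4}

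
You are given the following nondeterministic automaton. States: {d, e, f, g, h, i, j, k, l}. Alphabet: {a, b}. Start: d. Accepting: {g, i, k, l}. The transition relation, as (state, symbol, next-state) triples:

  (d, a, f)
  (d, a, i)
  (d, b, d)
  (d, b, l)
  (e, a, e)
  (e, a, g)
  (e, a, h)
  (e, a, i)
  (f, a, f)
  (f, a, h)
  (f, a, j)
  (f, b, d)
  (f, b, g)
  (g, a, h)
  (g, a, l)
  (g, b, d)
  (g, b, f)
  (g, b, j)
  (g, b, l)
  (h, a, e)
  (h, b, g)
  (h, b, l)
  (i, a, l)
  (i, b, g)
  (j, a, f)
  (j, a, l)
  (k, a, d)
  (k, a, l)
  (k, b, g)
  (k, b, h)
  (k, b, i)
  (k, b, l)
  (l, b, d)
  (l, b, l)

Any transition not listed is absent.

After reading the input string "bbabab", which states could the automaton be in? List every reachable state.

{d, g, l}

Start in {d}.
Read 'b': d→{d, l}; now {d, l}.
Read 'b': d→{d, l}, l→{d, l}; now {d, l}.
Read 'a': d→{f, i}, l→∅; now {f, i}.
Read 'b': f→{d, g}, i→{g}; now {d, g}.
Read 'a': d→{f, i}, g→{h, l}; now {f, h, i, l}.
Read 'b': f→{d, g}, h→{g, l}, i→{g}, l→{d, l}; now {d, g, l}.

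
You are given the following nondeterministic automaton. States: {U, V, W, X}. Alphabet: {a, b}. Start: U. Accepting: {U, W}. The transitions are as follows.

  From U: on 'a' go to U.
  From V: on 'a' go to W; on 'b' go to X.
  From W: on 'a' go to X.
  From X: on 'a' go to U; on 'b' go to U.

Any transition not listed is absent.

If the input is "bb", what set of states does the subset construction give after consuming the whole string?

∅

Start in {U}.
Read 'b': U→∅; now ∅.
The set is empty and remains empty for the remaining 1 symbol.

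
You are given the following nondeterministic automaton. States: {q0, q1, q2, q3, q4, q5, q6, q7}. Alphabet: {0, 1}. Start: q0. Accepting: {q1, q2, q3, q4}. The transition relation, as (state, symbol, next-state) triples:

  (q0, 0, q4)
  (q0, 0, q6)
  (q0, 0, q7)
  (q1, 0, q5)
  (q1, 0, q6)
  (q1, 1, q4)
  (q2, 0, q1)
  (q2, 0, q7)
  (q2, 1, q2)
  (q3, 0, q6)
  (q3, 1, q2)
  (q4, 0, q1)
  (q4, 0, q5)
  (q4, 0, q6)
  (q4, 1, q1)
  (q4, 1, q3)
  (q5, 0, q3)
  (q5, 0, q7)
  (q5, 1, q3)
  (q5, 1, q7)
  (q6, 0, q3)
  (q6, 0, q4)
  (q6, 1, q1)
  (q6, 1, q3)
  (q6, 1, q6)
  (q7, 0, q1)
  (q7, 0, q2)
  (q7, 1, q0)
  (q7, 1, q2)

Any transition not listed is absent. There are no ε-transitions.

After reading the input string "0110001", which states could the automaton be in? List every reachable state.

{q0, q1, q2, q3, q4, q6, q7}

Start in {q0}.
Read '0': {q0} → {q4, q6, q7}.
Read '1': {q4, q6, q7} → {q0, q1, q2, q3, q6}.
Read '1': {q0, q1, q2, q3, q6} → {q1, q2, q3, q4, q6}.
Read '0': {q1, q2, q3, q4, q6} → {q1, q3, q4, q5, q6, q7}.
Read '0': {q1, q3, q4, q5, q6, q7} → {q1, q2, q3, q4, q5, q6, q7}.
Read '0': {q1, q2, q3, q4, q5, q6, q7} → {q1, q2, q3, q4, q5, q6, q7}.
Read '1': {q1, q2, q3, q4, q5, q6, q7} → {q0, q1, q2, q3, q4, q6, q7}.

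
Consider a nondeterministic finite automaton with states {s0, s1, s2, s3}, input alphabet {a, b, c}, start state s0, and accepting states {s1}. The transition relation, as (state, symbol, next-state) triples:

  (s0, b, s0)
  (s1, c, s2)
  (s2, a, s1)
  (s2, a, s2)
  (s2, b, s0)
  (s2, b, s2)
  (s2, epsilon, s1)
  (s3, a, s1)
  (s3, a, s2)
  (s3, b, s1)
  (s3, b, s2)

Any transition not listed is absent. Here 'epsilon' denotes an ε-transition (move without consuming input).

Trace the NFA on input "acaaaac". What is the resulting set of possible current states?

∅

Start in {s0}.
Read 'a': s0→∅; now ∅.
The set is empty and remains empty for the remaining 6 symbols.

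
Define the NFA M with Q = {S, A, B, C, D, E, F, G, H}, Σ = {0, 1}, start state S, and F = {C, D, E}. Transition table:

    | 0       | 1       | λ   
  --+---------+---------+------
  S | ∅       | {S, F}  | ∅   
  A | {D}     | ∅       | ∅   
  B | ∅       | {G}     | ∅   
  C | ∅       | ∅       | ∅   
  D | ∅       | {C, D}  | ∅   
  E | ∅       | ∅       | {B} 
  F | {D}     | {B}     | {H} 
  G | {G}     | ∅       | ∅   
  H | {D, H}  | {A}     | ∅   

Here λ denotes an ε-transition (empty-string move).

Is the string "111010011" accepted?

Start in {S}.
Read '1': {S} → {S, F, H}.
Read '1': {S, F, H} → {S, A, B, F, H}.
Read '1': {S, A, B, F, H} → {S, A, B, F, G, H}.
Read '0': {S, A, B, F, G, H} → {D, G, H}.
Read '1': {D, G, H} → {A, C, D}.
Read '0': {A, C, D} → {D}.
Read '0': {D} → ∅.
The set is empty and remains empty for the remaining 2 symbols.
The final set ∅ contains no accepting state.

No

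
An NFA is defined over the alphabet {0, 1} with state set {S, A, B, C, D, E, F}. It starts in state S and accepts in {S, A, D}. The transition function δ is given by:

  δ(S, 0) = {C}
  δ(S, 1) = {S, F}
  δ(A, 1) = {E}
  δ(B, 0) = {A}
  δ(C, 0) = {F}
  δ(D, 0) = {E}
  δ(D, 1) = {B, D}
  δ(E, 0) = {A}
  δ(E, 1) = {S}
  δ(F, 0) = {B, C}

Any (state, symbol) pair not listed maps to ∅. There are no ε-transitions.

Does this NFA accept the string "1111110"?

No

Start in {S}.
Read '1': S→{S, F}; now {S, F}.
Read '1': S→{S, F}, F→∅; now {S, F}.
Read '1': S→{S, F}, F→∅; now {S, F}.
Read '1': S→{S, F}, F→∅; now {S, F}.
Read '1': S→{S, F}, F→∅; now {S, F}.
Read '1': S→{S, F}, F→∅; now {S, F}.
Read '0': S→{C}, F→{B, C}; now {B, C}.
The final set {B, C} contains no accepting state.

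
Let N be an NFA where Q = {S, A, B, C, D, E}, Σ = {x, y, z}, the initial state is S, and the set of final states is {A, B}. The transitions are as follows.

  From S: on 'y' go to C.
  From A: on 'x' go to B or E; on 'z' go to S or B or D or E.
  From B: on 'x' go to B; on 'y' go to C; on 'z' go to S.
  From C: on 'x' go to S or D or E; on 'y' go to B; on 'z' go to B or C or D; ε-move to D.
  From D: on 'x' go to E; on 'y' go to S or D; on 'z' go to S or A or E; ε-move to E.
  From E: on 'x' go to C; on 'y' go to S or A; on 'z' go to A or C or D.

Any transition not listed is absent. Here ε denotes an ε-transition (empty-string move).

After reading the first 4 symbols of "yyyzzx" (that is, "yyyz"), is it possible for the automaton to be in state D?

Yes

Start in {S}.
Read 'y': S→{C}; union {C}; ε-closure = {C, D, E}.
Read 'y': C→{B}, D→{S, D}, E→{S, A}; union {S, A, B, D}; ε-closure = {S, A, B, D, E}.
Read 'y': S→{C}, A→∅, B→{C}, D→{S, D}, E→{S, A}; union {S, A, C, D}; ε-closure = {S, A, C, D, E}.
Read 'z': S→∅, A→{S, B, D, E}, C→{B, C, D}, D→{S, A, E}, E→{A, C, D}; now {S, A, B, C, D, E}.
State D is in {S, A, B, C, D, E}.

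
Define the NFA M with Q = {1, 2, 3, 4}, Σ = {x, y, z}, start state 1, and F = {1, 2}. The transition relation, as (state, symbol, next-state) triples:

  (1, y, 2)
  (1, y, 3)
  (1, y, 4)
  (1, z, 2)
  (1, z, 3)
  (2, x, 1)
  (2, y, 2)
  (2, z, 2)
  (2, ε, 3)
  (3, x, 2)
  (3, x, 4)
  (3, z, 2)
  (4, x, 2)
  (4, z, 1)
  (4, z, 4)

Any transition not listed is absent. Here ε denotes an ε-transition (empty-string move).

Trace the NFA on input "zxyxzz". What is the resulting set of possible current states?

{1, 2, 3, 4}

Start in {1}.
Read 'z': 1→{2, 3}; now {2, 3}.
Read 'x': 2→{1}, 3→{2, 4}; union {1, 2, 4}; ε-closure = {1, 2, 3, 4}.
Read 'y': 1→{2, 3, 4}, 2→{2}, 3→∅, 4→∅; now {2, 3, 4}.
Read 'x': 2→{1}, 3→{2, 4}, 4→{2}; union {1, 2, 4}; ε-closure = {1, 2, 3, 4}.
Read 'z': 1→{2, 3}, 2→{2}, 3→{2}, 4→{1, 4}; now {1, 2, 3, 4}.
Read 'z': 1→{2, 3}, 2→{2}, 3→{2}, 4→{1, 4}; now {1, 2, 3, 4}.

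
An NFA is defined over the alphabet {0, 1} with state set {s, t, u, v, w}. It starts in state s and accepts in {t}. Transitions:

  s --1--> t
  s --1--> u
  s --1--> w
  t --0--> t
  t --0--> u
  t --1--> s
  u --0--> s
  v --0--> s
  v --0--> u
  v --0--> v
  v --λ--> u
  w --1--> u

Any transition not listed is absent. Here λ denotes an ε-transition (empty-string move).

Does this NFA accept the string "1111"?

No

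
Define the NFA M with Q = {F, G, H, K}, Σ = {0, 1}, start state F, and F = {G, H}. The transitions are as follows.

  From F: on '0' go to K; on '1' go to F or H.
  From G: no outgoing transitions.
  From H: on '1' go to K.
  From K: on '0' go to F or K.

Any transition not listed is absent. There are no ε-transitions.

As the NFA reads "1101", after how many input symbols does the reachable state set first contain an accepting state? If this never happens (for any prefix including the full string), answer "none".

1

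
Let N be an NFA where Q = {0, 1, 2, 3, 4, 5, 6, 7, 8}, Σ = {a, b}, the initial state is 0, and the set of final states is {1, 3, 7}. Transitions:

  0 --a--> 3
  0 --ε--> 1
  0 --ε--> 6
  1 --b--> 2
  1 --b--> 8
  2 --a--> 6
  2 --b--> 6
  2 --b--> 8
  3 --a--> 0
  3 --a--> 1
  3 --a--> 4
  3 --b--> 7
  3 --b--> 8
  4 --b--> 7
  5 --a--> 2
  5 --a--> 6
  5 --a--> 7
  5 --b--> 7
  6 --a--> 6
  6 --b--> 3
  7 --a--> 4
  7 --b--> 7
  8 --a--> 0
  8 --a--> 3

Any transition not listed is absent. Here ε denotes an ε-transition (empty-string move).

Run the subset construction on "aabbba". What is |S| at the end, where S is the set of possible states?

Start: ε-closure({0}) = {0, 1, 6}.
Read 'a': {0, 1, 6} → {3, 6}.
Read 'a': {3, 6} → {0, 1, 4, 6}.
Read 'b': {0, 1, 4, 6} → {2, 3, 7, 8}.
Read 'b': {2, 3, 7, 8} → {6, 7, 8}.
Read 'b': {6, 7, 8} → {3, 7}.
Read 'a': {3, 7} → {0, 1, 4, 6}.
That set has 4 states.

4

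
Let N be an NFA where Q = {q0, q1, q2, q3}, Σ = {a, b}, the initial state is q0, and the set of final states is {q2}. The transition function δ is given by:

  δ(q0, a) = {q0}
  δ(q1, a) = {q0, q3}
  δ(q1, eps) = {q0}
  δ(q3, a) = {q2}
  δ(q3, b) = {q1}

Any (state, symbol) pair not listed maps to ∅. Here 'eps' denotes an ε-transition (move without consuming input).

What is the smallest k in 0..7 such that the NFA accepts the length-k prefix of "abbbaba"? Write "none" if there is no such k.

Start in {q0}.
Read 'a': q0→{q0}; now {q0}.
Read 'b': q0→∅; now ∅.
The set is empty and remains empty for the remaining 5 symbols.
No reachable set along the way intersects F.

none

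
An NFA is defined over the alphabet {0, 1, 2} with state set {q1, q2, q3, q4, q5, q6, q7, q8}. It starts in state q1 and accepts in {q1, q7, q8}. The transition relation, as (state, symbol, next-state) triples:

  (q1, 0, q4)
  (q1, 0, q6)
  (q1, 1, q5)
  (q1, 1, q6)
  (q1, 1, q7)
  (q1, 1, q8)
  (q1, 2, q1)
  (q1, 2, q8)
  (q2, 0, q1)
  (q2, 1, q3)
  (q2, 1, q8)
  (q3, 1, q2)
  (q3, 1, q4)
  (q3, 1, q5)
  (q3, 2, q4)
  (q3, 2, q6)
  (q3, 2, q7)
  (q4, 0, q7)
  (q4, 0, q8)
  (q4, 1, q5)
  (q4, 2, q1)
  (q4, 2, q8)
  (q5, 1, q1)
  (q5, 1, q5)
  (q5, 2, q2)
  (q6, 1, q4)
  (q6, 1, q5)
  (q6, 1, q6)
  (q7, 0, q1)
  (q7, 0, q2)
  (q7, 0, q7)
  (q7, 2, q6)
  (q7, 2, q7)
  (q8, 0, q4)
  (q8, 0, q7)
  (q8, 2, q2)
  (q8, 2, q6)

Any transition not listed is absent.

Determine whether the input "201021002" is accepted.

Yes

Start in {q1}.
Read '2': {q1} → {q1, q8}.
Read '0': {q1, q8} → {q4, q6, q7}.
Read '1': {q4, q6, q7} → {q4, q5, q6}.
Read '0': {q4, q5, q6} → {q7, q8}.
Read '2': {q7, q8} → {q2, q6, q7}.
Read '1': {q2, q6, q7} → {q3, q4, q5, q6, q8}.
Read '0': {q3, q4, q5, q6, q8} → {q4, q7, q8}.
Read '0': {q4, q7, q8} → {q1, q2, q4, q7, q8}.
Read '2': {q1, q2, q4, q7, q8} → {q1, q2, q6, q7, q8}.
The final set {q1, q2, q6, q7, q8} contains the accepting states q1, q7, q8.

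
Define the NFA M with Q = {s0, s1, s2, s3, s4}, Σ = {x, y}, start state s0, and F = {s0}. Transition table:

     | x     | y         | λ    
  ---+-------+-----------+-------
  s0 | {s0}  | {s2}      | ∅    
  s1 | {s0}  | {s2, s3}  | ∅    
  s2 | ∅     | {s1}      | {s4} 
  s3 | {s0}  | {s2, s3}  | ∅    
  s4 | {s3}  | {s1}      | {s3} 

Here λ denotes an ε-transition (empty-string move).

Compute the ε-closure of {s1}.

{s1}

Begin with {s1}.
No ε-moves leave this set, so the closure equals the set itself.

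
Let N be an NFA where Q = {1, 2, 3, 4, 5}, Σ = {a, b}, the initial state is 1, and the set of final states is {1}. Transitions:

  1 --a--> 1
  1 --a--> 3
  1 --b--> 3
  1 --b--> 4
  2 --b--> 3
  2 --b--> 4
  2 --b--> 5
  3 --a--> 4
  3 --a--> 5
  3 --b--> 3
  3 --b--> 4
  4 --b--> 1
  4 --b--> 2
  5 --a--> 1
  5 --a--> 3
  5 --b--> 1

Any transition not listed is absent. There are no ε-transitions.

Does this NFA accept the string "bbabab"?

Start in {1}.
Read 'b': {1} → {3, 4}.
Read 'b': {3, 4} → {1, 2, 3, 4}.
Read 'a': {1, 2, 3, 4} → {1, 3, 4, 5}.
Read 'b': {1, 3, 4, 5} → {1, 2, 3, 4}.
Read 'a': {1, 2, 3, 4} → {1, 3, 4, 5}.
Read 'b': {1, 3, 4, 5} → {1, 2, 3, 4}.
The final set {1, 2, 3, 4} contains the accepting state 1.

Yes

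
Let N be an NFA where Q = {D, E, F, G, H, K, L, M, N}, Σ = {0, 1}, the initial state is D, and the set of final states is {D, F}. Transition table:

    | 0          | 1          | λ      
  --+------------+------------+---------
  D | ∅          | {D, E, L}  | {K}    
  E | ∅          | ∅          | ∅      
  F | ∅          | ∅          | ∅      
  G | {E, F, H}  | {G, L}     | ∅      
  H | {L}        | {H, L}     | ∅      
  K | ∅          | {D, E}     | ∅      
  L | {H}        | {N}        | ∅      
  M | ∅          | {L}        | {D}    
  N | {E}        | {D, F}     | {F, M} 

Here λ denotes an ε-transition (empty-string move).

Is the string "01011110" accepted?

Start: ε-closure({D}) = {D, K}.
Read '0': D→∅, K→∅; now ∅.
The set is empty and remains empty for the remaining 7 symbols.
The final set ∅ contains no accepting state.

No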